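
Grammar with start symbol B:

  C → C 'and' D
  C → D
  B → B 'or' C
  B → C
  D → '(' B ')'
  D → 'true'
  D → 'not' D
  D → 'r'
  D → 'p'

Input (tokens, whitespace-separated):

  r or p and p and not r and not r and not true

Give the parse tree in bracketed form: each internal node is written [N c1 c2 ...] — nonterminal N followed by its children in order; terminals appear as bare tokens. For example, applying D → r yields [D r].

[B [B [C [D r]]] or [C [C [C [C [C [D p]] and [D p]] and [D not [D r]]] and [D not [D r]]] and [D not [D true]]]]

B
B or C
C or C
D or C
r or C
r or C and D
r or C and D and D
r or C and D and D and D
r or C and D and D and D and D
r or D and D and D and D and D
r or p and D and D and D and D
r or p and p and D and D and D
r or p and p and not D and D and D
r or p and p and not r and D and D
r or p and p and not r and not D and D
r or p and p and not r and not r and D
r or p and p and not r and not r and not D
r or p and p and not r and not r and not true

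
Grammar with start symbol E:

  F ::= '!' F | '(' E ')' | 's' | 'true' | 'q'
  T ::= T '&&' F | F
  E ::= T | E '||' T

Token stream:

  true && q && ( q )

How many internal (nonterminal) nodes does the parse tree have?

10

[E [T [T [T [F true]] && [F q]] && [F ( [E [T [F q]]] )]]]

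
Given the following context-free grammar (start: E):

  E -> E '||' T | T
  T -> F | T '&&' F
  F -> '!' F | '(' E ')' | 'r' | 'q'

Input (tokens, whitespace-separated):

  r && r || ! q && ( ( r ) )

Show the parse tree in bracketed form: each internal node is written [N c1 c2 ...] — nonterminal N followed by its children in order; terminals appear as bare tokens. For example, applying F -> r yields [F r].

[E [E [T [T [F r]] && [F r]]] || [T [T [F ! [F q]]] && [F ( [E [T [F ( [E [T [F r]]] )]]] )]]]

E
E || T
T || T
T && F || T
F && F || T
r && F || T
r && r || T
r && r || T && F
r && r || F && F
r && r || ! F && F
r && r || ! q && F
r && r || ! q && ( E )
r && r || ! q && ( T )
r && r || ! q && ( F )
r && r || ! q && ( ( E ) )
r && r || ! q && ( ( T ) )
r && r || ! q && ( ( F ) )
r && r || ! q && ( ( r ) )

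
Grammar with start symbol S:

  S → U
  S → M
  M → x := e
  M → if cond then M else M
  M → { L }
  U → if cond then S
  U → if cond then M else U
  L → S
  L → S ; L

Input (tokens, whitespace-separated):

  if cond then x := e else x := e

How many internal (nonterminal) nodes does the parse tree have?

[S [M if cond then [M x := e] else [M x := e]]]

4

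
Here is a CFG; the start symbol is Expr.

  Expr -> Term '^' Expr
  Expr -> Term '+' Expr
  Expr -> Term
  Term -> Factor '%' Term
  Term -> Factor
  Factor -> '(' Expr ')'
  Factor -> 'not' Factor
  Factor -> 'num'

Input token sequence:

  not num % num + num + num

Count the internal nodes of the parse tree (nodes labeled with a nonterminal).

[Expr [Term [Factor not [Factor num]] % [Term [Factor num]]] + [Expr [Term [Factor num]] + [Expr [Term [Factor num]]]]]

12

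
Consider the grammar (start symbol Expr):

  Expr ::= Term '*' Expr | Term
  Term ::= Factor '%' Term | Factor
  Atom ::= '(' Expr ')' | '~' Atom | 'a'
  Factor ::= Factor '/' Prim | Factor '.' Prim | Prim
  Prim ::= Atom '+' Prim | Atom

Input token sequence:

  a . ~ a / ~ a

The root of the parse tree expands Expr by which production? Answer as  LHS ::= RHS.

Expr ::= Term

[Expr [Term [Factor [Factor [Factor [Prim [Atom a]]] . [Prim [Atom ~ [Atom a]]]] / [Prim [Atom ~ [Atom a]]]]]]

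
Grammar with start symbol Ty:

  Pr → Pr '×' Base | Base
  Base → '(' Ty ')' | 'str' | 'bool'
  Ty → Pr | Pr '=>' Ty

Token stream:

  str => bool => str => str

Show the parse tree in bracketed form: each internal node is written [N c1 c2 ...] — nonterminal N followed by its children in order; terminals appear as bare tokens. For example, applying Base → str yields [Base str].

[Ty [Pr [Base str]] => [Ty [Pr [Base bool]] => [Ty [Pr [Base str]] => [Ty [Pr [Base str]]]]]]

Ty
Pr => Ty
Base => Ty
str => Ty
str => Pr => Ty
str => Base => Ty
str => bool => Ty
str => bool => Pr => Ty
str => bool => Base => Ty
str => bool => str => Ty
str => bool => str => Pr
str => bool => str => Base
str => bool => str => str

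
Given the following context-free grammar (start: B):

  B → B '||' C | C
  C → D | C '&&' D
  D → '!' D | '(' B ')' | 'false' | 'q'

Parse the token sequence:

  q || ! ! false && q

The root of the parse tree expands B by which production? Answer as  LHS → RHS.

B → B '||' C

[B [B [C [D q]]] || [C [C [D ! [D ! [D false]]]] && [D q]]]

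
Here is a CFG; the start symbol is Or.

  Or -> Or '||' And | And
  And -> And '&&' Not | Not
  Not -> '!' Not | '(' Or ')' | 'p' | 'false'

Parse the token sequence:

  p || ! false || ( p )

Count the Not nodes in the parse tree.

[Or [Or [Or [And [Not p]]] || [And [Not ! [Not false]]]] || [And [Not ( [Or [And [Not p]]] )]]]

5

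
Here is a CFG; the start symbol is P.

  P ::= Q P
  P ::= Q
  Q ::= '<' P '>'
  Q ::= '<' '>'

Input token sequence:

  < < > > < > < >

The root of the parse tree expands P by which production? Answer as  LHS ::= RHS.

P ::= Q P

[P [Q < [P [Q < >]] >] [P [Q < >] [P [Q < >]]]]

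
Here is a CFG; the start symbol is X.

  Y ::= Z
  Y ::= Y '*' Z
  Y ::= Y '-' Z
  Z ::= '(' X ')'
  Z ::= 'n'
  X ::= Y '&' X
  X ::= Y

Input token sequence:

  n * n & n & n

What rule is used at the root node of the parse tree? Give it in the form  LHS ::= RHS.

[X [Y [Y [Z n]] * [Z n]] & [X [Y [Z n]] & [X [Y [Z n]]]]]

X ::= Y '&' X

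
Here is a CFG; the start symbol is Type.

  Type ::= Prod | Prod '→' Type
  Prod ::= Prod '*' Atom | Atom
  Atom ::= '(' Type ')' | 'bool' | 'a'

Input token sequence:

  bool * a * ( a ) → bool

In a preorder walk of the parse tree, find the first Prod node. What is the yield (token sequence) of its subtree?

bool * a * ( a )

[Type [Prod [Prod [Prod [Atom bool]] * [Atom a]] * [Atom ( [Type [Prod [Atom a]]] )]] → [Type [Prod [Atom bool]]]]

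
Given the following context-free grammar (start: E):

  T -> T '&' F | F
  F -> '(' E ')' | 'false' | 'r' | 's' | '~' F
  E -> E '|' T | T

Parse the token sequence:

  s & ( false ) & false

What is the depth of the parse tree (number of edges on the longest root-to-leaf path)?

[E [T [T [T [F s]] & [F ( [E [T [F false]]] )]] & [F false]]]

7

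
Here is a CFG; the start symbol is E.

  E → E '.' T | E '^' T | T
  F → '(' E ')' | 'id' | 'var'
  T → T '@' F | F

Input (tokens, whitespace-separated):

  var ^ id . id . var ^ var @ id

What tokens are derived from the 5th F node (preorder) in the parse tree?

[E [E [E [E [E [T [F var]]] ^ [T [F id]]] . [T [F id]]] . [T [F var]]] ^ [T [T [F var]] @ [F id]]]

var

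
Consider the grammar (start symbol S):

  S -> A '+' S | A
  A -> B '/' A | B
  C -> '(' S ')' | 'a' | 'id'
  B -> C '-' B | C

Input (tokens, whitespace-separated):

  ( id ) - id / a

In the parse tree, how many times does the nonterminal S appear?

[S [A [B [C ( [S [A [B [C id]]]] )] - [B [C id]]] / [A [B [C a]]]]]

2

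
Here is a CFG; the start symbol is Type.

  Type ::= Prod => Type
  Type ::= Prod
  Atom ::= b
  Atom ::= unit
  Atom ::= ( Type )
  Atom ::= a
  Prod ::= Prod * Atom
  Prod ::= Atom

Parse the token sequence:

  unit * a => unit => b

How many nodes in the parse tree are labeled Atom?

[Type [Prod [Prod [Atom unit]] * [Atom a]] => [Type [Prod [Atom unit]] => [Type [Prod [Atom b]]]]]

4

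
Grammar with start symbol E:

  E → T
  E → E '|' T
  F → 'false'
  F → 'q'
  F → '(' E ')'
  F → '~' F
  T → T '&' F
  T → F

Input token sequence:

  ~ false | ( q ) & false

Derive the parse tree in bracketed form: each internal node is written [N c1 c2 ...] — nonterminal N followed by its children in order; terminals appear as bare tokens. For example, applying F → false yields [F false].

[E [E [T [F ~ [F false]]]] | [T [T [F ( [E [T [F q]]] )]] & [F false]]]

E
E | T
T | T
F | T
~ F | T
~ false | T
~ false | T & F
~ false | F & F
~ false | ( E ) & F
~ false | ( T ) & F
~ false | ( F ) & F
~ false | ( q ) & F
~ false | ( q ) & false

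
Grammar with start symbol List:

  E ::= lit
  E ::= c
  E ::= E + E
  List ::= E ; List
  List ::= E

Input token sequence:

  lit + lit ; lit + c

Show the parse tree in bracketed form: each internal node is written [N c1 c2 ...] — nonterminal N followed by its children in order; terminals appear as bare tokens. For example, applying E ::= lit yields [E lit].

[List [E [E lit] + [E lit]] ; [List [E [E lit] + [E c]]]]

List
E ; List
E + E ; List
lit + E ; List
lit + lit ; List
lit + lit ; E
lit + lit ; E + E
lit + lit ; lit + E
lit + lit ; lit + c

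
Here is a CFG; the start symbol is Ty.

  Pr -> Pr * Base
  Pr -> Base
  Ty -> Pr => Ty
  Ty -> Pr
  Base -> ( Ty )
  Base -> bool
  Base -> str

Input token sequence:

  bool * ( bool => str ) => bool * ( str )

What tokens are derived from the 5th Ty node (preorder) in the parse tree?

[Ty [Pr [Pr [Base bool]] * [Base ( [Ty [Pr [Base bool]] => [Ty [Pr [Base str]]]] )]] => [Ty [Pr [Pr [Base bool]] * [Base ( [Ty [Pr [Base str]]] )]]]]

str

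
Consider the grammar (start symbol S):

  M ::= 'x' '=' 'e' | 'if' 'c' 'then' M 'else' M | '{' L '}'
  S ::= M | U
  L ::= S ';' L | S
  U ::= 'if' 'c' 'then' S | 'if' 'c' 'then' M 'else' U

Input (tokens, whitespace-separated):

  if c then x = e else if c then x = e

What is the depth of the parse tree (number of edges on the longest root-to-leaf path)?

5

[S [U if c then [M x = e] else [U if c then [S [M x = e]]]]]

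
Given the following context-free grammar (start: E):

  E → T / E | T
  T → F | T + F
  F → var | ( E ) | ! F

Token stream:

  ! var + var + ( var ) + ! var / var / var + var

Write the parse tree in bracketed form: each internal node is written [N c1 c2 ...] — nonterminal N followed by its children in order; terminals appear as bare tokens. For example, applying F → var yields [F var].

E
T / E
T + F / E
T + F + F / E
T + F + F + F / E
F + F + F + F / E
! F + F + F + F / E
! var + F + F + F / E
! var + var + F + F / E
! var + var + ( E ) + F / E
! var + var + ( T ) + F / E
! var + var + ( F ) + F / E
! var + var + ( var ) + F / E
! var + var + ( var ) + ! F / E
! var + var + ( var ) + ! var / E
! var + var + ( var ) + ! var / T / E
! var + var + ( var ) + ! var / F / E
! var + var + ( var ) + ! var / var / E
! var + var + ( var ) + ! var / var / T
! var + var + ( var ) + ! var / var / T + F
! var + var + ( var ) + ! var / var / F + F
! var + var + ( var ) + ! var / var / var + F
! var + var + ( var ) + ! var / var / var + var

[E [T [T [T [T [F ! [F var]]] + [F var]] + [F ( [E [T [F var]]] )]] + [F ! [F var]]] / [E [T [F var]] / [E [T [T [F var]] + [F var]]]]]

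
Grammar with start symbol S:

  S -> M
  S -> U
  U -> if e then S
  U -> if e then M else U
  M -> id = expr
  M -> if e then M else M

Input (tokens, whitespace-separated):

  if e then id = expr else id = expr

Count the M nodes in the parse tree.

3

[S [M if e then [M id = expr] else [M id = expr]]]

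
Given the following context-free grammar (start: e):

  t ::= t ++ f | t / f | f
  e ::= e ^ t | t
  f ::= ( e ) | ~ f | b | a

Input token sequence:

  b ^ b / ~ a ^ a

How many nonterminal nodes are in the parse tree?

12

[e [e [e [t [f b]]] ^ [t [t [f b]] / [f ~ [f a]]]] ^ [t [f a]]]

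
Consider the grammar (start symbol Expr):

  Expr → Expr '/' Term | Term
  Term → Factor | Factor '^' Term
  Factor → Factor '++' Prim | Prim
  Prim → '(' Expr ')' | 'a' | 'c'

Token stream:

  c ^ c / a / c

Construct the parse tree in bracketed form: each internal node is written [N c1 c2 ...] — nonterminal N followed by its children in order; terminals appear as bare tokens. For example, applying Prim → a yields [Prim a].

[Expr [Expr [Expr [Term [Factor [Prim c]] ^ [Term [Factor [Prim c]]]]] / [Term [Factor [Prim a]]]] / [Term [Factor [Prim c]]]]

Expr
Expr / Term
Expr / Term / Term
Term / Term / Term
Factor ^ Term / Term / Term
Prim ^ Term / Term / Term
c ^ Term / Term / Term
c ^ Factor / Term / Term
c ^ Prim / Term / Term
c ^ c / Term / Term
c ^ c / Factor / Term
c ^ c / Prim / Term
c ^ c / a / Term
c ^ c / a / Factor
c ^ c / a / Prim
c ^ c / a / c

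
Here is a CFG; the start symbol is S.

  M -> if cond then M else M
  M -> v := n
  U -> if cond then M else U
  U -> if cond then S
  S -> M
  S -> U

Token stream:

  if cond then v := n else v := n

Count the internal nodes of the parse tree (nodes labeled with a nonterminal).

[S [M if cond then [M v := n] else [M v := n]]]

4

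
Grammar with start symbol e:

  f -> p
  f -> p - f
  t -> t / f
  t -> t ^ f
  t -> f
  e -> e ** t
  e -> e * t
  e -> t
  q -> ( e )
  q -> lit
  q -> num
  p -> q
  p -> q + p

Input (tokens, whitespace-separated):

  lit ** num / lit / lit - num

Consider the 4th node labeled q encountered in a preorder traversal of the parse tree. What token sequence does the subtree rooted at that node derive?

[e [e [t [f [p [q lit]]]]] ** [t [t [t [f [p [q num]]]] / [f [p [q lit]]]] / [f [p [q lit]] - [f [p [q num]]]]]]

lit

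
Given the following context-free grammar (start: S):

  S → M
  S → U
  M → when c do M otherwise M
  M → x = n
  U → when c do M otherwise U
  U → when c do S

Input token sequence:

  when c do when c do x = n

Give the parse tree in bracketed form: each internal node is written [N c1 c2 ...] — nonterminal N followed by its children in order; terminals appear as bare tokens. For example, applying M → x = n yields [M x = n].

S
U
when c do S
when c do U
when c do when c do S
when c do when c do M
when c do when c do x = n

[S [U when c do [S [U when c do [S [M x = n]]]]]]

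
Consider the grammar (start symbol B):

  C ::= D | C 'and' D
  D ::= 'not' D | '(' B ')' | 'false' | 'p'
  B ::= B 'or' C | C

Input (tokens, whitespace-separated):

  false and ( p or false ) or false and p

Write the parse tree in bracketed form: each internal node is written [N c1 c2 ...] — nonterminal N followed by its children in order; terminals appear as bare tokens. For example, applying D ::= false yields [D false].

[B [B [C [C [D false]] and [D ( [B [B [C [D p]]] or [C [D false]]] )]]] or [C [C [D false]] and [D p]]]

B
B or C
C or C
C and D or C
D and D or C
false and D or C
false and ( B ) or C
false and ( B or C ) or C
false and ( C or C ) or C
false and ( D or C ) or C
false and ( p or C ) or C
false and ( p or D ) or C
false and ( p or false ) or C
false and ( p or false ) or C and D
false and ( p or false ) or D and D
false and ( p or false ) or false and D
false and ( p or false ) or false and p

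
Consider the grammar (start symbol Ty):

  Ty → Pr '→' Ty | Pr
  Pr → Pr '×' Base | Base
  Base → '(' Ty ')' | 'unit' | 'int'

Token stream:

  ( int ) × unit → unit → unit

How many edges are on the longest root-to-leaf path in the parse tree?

[Ty [Pr [Pr [Base ( [Ty [Pr [Base int]]] )]] × [Base unit]] → [Ty [Pr [Base unit]] → [Ty [Pr [Base unit]]]]]

7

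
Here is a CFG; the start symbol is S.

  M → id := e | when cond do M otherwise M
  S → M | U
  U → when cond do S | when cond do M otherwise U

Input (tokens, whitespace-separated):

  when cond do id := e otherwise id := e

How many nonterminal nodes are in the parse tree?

4

[S [M when cond do [M id := e] otherwise [M id := e]]]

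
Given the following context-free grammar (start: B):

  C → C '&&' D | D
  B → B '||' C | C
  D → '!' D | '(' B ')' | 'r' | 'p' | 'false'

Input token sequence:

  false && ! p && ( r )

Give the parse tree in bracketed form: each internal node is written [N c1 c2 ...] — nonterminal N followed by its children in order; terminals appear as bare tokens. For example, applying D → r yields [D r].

B
C
C && D
C && D && D
D && D && D
false && D && D
false && ! D && D
false && ! p && D
false && ! p && ( B )
false && ! p && ( C )
false && ! p && ( D )
false && ! p && ( r )

[B [C [C [C [D false]] && [D ! [D p]]] && [D ( [B [C [D r]]] )]]]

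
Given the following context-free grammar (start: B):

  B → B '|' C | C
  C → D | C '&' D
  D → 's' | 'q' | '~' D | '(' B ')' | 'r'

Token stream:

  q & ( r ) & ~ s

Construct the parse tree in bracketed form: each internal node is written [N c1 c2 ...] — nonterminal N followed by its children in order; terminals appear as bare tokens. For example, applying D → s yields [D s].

B
C
C & D
C & D & D
D & D & D
q & D & D
q & ( B ) & D
q & ( C ) & D
q & ( D ) & D
q & ( r ) & D
q & ( r ) & ~ D
q & ( r ) & ~ s

[B [C [C [C [D q]] & [D ( [B [C [D r]]] )]] & [D ~ [D s]]]]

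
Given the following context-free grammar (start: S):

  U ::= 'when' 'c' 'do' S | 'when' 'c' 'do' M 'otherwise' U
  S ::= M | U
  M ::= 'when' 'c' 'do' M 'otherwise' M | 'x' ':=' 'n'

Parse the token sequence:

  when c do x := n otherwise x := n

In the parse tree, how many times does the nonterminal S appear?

[S [M when c do [M x := n] otherwise [M x := n]]]

1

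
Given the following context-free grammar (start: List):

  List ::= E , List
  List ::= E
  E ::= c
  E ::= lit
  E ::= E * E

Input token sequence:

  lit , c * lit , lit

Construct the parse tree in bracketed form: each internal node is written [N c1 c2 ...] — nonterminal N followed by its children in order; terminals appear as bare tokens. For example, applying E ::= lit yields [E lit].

List
E , List
lit , List
lit , E , List
lit , E * E , List
lit , c * E , List
lit , c * lit , List
lit , c * lit , E
lit , c * lit , lit

[List [E lit] , [List [E [E c] * [E lit]] , [List [E lit]]]]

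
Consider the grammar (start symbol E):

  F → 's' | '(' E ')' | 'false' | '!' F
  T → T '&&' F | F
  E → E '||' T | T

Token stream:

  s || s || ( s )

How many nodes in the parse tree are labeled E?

4

[E [E [E [T [F s]]] || [T [F s]]] || [T [F ( [E [T [F s]]] )]]]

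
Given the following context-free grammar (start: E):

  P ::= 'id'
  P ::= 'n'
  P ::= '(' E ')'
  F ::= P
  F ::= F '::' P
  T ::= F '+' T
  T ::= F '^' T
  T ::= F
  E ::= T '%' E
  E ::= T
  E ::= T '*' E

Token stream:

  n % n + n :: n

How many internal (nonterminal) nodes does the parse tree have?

[E [T [F [P n]]] % [E [T [F [P n]] + [T [F [F [P n]] :: [P n]]]]]]

13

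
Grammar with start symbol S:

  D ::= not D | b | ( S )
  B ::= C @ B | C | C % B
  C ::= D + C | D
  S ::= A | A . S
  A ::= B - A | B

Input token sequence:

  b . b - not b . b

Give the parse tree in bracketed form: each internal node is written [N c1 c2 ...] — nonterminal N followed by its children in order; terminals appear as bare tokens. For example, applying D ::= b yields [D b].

S
A . S
B . S
C . S
D . S
b . S
b . A . S
b . B - A . S
b . C - A . S
b . D - A . S
b . b - A . S
b . b - B . S
b . b - C . S
b . b - D . S
b . b - not D . S
b . b - not b . S
b . b - not b . A
b . b - not b . B
b . b - not b . C
b . b - not b . D
b . b - not b . b

[S [A [B [C [D b]]]] . [S [A [B [C [D b]]] - [A [B [C [D not [D b]]]]]] . [S [A [B [C [D b]]]]]]]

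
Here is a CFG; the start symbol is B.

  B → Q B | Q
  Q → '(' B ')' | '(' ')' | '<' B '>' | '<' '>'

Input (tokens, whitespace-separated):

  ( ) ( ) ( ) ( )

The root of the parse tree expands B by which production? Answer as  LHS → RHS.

B → Q B

[B [Q ( )] [B [Q ( )] [B [Q ( )] [B [Q ( )]]]]]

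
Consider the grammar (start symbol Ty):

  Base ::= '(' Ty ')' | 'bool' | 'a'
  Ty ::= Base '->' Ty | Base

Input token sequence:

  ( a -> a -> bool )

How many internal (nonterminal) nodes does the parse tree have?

8

[Ty [Base ( [Ty [Base a] -> [Ty [Base a] -> [Ty [Base bool]]]] )]]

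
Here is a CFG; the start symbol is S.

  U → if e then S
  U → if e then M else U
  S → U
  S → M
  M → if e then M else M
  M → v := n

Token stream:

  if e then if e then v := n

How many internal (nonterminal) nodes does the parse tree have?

6

[S [U if e then [S [U if e then [S [M v := n]]]]]]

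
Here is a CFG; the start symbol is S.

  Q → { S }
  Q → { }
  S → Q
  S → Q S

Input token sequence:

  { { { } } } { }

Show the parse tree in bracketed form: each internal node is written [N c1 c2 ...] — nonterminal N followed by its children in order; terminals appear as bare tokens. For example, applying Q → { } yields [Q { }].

S
Q S
{ S } S
{ Q } S
{ { S } } S
{ { Q } } S
{ { { } } } S
{ { { } } } Q
{ { { } } } { }

[S [Q { [S [Q { [S [Q { }]] }]] }] [S [Q { }]]]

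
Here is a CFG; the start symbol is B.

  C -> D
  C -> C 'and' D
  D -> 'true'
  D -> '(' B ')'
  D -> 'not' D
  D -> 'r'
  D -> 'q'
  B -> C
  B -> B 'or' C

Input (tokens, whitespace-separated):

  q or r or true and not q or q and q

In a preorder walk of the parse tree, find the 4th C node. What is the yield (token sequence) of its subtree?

true

[B [B [B [B [C [D q]]] or [C [D r]]] or [C [C [D true]] and [D not [D q]]]] or [C [C [D q]] and [D q]]]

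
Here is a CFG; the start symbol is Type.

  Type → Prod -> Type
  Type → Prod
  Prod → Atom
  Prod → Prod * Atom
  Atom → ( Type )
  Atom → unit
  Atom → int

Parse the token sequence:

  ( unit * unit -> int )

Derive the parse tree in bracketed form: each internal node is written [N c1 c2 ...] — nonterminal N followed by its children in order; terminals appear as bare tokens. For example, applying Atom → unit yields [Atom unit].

[Type [Prod [Atom ( [Type [Prod [Prod [Atom unit]] * [Atom unit]] -> [Type [Prod [Atom int]]]] )]]]

Type
Prod
Atom
( Type )
( Prod -> Type )
( Prod * Atom -> Type )
( Atom * Atom -> Type )
( unit * Atom -> Type )
( unit * unit -> Type )
( unit * unit -> Prod )
( unit * unit -> Atom )
( unit * unit -> int )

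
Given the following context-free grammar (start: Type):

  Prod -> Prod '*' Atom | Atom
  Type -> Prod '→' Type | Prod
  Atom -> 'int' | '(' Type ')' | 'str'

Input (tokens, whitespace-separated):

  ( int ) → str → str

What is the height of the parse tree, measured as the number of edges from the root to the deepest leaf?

6

[Type [Prod [Atom ( [Type [Prod [Atom int]]] )]] → [Type [Prod [Atom str]] → [Type [Prod [Atom str]]]]]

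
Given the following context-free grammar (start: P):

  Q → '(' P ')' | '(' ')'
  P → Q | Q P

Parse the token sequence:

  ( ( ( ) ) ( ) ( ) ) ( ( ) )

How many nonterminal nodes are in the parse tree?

[P [Q ( [P [Q ( [P [Q ( )]] )] [P [Q ( )] [P [Q ( )]]]] )] [P [Q ( [P [Q ( )]] )]]]

14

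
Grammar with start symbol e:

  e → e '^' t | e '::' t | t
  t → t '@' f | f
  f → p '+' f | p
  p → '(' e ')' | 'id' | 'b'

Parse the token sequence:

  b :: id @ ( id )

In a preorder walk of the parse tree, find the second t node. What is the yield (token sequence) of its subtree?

id @ ( id )

[e [e [t [f [p b]]]] :: [t [t [f [p id]]] @ [f [p ( [e [t [f [p id]]]] )]]]]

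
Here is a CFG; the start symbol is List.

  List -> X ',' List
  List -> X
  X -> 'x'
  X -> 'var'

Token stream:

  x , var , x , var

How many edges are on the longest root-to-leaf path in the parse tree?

[List [X x] , [List [X var] , [List [X x] , [List [X var]]]]]

5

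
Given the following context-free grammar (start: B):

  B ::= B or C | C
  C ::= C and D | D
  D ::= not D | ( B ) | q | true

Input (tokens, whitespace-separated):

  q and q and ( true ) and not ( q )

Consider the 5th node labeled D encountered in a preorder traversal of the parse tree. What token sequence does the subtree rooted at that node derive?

[B [C [C [C [C [D q]] and [D q]] and [D ( [B [C [D true]]] )]] and [D not [D ( [B [C [D q]]] )]]]]

not ( q )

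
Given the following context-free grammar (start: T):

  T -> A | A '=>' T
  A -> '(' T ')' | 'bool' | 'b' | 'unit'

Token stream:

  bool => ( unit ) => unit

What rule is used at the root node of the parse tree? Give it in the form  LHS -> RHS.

[T [A bool] => [T [A ( [T [A unit]] )] => [T [A unit]]]]

T -> A '=>' T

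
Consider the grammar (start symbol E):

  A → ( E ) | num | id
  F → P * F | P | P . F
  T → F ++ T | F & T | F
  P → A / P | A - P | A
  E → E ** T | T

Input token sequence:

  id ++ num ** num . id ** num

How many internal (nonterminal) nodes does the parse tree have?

22

[E [E [E [T [F [P [A id]]] ++ [T [F [P [A num]]]]]] ** [T [F [P [A num]] . [F [P [A id]]]]]] ** [T [F [P [A num]]]]]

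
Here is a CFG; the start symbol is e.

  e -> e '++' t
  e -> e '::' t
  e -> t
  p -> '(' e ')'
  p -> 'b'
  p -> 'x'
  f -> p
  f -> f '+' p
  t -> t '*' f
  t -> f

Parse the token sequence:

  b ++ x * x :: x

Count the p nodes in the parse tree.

4

[e [e [e [t [f [p b]]]] ++ [t [t [f [p x]]] * [f [p x]]]] :: [t [f [p x]]]]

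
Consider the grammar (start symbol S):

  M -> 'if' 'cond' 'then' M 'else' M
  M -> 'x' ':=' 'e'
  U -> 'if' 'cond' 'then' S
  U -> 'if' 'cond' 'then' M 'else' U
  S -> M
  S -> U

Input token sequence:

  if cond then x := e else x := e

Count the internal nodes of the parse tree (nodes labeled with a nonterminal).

4

[S [M if cond then [M x := e] else [M x := e]]]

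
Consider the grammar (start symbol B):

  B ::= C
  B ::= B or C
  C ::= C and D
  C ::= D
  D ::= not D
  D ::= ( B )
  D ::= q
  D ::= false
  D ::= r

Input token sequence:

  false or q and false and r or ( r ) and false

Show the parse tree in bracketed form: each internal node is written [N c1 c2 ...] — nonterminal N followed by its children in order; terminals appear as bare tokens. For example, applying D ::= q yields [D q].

B
B or C
B or C or C
C or C or C
D or C or C
false or C or C
false or C and D or C
false or C and D and D or C
false or D and D and D or C
false or q and D and D or C
false or q and false and D or C
false or q and false and r or C
false or q and false and r or C and D
false or q and false and r or D and D
false or q and false and r or ( B ) and D
false or q and false and r or ( C ) and D
false or q and false and r or ( D ) and D
false or q and false and r or ( r ) and D
false or q and false and r or ( r ) and false

[B [B [B [C [D false]]] or [C [C [C [D q]] and [D false]] and [D r]]] or [C [C [D ( [B [C [D r]]] )]] and [D false]]]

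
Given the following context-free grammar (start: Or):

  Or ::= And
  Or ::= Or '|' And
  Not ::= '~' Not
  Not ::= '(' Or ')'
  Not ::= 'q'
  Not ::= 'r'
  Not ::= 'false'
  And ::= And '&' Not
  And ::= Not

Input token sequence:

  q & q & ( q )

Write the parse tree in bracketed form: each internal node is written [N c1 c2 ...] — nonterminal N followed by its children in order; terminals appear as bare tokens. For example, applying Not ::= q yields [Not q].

Or
And
And & Not
And & Not & Not
Not & Not & Not
q & Not & Not
q & q & Not
q & q & ( Or )
q & q & ( And )
q & q & ( Not )
q & q & ( q )

[Or [And [And [And [Not q]] & [Not q]] & [Not ( [Or [And [Not q]]] )]]]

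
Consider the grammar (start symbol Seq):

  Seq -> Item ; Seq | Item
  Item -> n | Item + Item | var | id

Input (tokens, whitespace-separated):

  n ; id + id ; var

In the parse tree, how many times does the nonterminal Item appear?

5

[Seq [Item n] ; [Seq [Item [Item id] + [Item id]] ; [Seq [Item var]]]]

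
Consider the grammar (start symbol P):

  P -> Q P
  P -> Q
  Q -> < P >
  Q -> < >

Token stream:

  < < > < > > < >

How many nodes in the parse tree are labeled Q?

4

[P [Q < [P [Q < >] [P [Q < >]]] >] [P [Q < >]]]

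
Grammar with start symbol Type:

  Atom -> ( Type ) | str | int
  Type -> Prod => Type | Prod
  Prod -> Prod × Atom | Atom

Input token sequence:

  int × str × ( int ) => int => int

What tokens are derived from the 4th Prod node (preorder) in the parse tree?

int

[Type [Prod [Prod [Prod [Atom int]] × [Atom str]] × [Atom ( [Type [Prod [Atom int]]] )]] => [Type [Prod [Atom int]] => [Type [Prod [Atom int]]]]]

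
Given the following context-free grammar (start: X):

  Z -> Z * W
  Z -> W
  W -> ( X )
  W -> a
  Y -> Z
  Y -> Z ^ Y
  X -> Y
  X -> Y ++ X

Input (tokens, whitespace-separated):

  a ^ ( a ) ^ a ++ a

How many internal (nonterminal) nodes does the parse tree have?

18

[X [Y [Z [W a]] ^ [Y [Z [W ( [X [Y [Z [W a]]]] )]] ^ [Y [Z [W a]]]]] ++ [X [Y [Z [W a]]]]]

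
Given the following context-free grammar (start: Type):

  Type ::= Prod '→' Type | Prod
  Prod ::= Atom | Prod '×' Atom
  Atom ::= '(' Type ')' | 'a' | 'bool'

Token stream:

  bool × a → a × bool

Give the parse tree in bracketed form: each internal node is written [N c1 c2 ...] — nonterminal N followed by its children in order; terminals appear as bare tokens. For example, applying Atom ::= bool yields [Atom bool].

Type
Prod → Type
Prod × Atom → Type
Atom × Atom → Type
bool × Atom → Type
bool × a → Type
bool × a → Prod
bool × a → Prod × Atom
bool × a → Atom × Atom
bool × a → a × Atom
bool × a → a × bool

[Type [Prod [Prod [Atom bool]] × [Atom a]] → [Type [Prod [Prod [Atom a]] × [Atom bool]]]]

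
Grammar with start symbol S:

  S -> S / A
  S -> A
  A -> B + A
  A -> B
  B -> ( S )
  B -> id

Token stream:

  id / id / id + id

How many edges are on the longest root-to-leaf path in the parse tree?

[S [S [S [A [B id]]] / [A [B id]]] / [A [B id] + [A [B id]]]]

5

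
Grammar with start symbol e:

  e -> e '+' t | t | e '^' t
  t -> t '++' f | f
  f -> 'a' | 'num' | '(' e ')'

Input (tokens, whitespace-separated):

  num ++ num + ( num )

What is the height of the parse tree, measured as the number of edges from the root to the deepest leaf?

6

[e [e [t [t [f num]] ++ [f num]]] + [t [f ( [e [t [f num]]] )]]]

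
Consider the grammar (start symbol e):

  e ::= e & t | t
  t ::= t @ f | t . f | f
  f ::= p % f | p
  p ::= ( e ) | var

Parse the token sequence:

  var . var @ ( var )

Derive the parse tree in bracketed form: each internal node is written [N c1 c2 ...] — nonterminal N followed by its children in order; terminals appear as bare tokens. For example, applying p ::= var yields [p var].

e
t
t @ f
t . f @ f
f . f @ f
p . f @ f
var . f @ f
var . p @ f
var . var @ f
var . var @ p
var . var @ ( e )
var . var @ ( t )
var . var @ ( f )
var . var @ ( p )
var . var @ ( var )

[e [t [t [t [f [p var]]] . [f [p var]]] @ [f [p ( [e [t [f [p var]]]] )]]]]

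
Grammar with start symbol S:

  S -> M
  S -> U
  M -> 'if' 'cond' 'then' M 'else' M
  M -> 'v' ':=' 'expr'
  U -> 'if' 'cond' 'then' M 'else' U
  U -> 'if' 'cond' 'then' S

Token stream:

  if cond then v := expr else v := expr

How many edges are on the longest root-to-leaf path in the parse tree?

3

[S [M if cond then [M v := expr] else [M v := expr]]]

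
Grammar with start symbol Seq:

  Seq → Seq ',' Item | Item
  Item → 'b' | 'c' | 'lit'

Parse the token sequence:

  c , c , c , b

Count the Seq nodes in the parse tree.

4

[Seq [Seq [Seq [Seq [Item c]] , [Item c]] , [Item c]] , [Item b]]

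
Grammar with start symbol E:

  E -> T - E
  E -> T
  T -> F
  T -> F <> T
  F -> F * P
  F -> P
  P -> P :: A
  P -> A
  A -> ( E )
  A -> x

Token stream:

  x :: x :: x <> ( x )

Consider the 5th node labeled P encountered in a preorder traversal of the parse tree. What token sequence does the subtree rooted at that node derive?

x

[E [T [F [P [P [P [A x]] :: [A x]] :: [A x]]] <> [T [F [P [A ( [E [T [F [P [A x]]]]] )]]]]]]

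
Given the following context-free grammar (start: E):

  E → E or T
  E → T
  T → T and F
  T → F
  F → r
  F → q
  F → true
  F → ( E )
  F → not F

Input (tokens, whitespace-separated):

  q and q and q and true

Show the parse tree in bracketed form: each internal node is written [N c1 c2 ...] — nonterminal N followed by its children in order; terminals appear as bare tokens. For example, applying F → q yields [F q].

[E [T [T [T [T [F q]] and [F q]] and [F q]] and [F true]]]

E
T
T and F
T and F and F
T and F and F and F
F and F and F and F
q and F and F and F
q and q and F and F
q and q and q and F
q and q and q and true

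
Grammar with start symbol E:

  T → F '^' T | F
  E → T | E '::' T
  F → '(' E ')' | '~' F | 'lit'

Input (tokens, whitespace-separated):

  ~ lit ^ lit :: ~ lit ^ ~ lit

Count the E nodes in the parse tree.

2

[E [E [T [F ~ [F lit]] ^ [T [F lit]]]] :: [T [F ~ [F lit]] ^ [T [F ~ [F lit]]]]]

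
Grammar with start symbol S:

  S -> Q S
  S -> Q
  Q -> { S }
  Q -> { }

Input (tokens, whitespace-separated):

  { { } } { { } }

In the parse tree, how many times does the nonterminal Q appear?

[S [Q { [S [Q { }]] }] [S [Q { [S [Q { }]] }]]]

4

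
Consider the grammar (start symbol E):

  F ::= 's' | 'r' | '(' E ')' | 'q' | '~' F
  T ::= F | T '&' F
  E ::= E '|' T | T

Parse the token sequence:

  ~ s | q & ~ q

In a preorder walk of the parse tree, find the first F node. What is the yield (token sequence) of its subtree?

[E [E [T [F ~ [F s]]]] | [T [T [F q]] & [F ~ [F q]]]]

~ s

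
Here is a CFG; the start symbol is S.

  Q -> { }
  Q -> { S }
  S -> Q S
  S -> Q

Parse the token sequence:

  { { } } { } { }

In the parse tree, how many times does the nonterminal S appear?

4

[S [Q { [S [Q { }]] }] [S [Q { }] [S [Q { }]]]]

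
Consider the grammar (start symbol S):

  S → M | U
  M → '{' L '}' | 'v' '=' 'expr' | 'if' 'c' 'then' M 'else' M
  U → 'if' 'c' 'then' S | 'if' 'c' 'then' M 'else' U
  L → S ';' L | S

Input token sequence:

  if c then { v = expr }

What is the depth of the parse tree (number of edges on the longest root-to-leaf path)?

7

[S [U if c then [S [M { [L [S [M v = expr]]] }]]]]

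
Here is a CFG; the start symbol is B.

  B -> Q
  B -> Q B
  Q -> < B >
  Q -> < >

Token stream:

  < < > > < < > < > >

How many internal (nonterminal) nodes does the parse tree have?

[B [Q < [B [Q < >]] >] [B [Q < [B [Q < >] [B [Q < >]]] >]]]

10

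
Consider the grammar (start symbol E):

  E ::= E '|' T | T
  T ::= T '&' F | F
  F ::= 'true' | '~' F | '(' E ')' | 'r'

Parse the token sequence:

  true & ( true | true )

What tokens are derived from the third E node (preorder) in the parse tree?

true

[E [T [T [F true]] & [F ( [E [E [T [F true]]] | [T [F true]]] )]]]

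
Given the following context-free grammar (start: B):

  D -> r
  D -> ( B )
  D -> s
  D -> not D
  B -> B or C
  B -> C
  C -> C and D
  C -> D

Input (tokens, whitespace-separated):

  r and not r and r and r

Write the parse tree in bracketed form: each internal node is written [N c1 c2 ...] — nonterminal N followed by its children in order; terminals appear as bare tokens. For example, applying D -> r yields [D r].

B
C
C and D
C and D and D
C and D and D and D
D and D and D and D
r and D and D and D
r and not D and D and D
r and not r and D and D
r and not r and r and D
r and not r and r and r

[B [C [C [C [C [D r]] and [D not [D r]]] and [D r]] and [D r]]]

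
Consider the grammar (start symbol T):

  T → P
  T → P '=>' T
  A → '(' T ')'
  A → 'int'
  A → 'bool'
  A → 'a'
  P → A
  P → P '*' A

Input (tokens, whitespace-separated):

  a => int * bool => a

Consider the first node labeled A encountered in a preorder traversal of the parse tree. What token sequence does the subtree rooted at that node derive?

a

[T [P [A a]] => [T [P [P [A int]] * [A bool]] => [T [P [A a]]]]]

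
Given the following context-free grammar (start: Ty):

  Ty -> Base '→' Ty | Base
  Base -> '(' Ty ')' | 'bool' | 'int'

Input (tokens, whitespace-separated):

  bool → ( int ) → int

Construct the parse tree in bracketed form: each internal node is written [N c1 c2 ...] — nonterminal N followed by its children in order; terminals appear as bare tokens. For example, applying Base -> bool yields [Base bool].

Ty
Base → Ty
bool → Ty
bool → Base → Ty
bool → ( Ty ) → Ty
bool → ( Base ) → Ty
bool → ( int ) → Ty
bool → ( int ) → Base
bool → ( int ) → int

[Ty [Base bool] → [Ty [Base ( [Ty [Base int]] )] → [Ty [Base int]]]]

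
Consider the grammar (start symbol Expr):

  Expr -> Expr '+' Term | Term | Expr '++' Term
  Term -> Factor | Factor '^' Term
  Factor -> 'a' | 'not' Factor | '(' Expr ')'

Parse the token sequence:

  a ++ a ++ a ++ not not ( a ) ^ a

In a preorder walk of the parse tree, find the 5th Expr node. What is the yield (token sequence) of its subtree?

[Expr [Expr [Expr [Expr [Term [Factor a]]] ++ [Term [Factor a]]] ++ [Term [Factor a]]] ++ [Term [Factor not [Factor not [Factor ( [Expr [Term [Factor a]]] )]]] ^ [Term [Factor a]]]]

a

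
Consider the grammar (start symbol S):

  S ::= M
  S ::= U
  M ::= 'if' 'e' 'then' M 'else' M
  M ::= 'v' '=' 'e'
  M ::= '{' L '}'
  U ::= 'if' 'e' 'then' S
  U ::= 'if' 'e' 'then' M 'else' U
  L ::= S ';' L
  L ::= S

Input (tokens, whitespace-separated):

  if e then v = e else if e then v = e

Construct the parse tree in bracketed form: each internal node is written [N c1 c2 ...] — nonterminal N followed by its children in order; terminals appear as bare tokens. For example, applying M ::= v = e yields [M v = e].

S
U
if e then M else U
if e then v = e else U
if e then v = e else if e then S
if e then v = e else if e then M
if e then v = e else if e then v = e

[S [U if e then [M v = e] else [U if e then [S [M v = e]]]]]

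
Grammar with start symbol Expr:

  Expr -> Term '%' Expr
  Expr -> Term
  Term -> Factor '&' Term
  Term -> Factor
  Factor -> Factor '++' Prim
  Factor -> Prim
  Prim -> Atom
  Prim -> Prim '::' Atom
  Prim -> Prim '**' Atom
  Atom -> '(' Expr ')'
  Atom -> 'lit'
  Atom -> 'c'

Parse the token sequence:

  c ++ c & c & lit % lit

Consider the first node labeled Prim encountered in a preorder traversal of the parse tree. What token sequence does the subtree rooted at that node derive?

[Expr [Term [Factor [Factor [Prim [Atom c]]] ++ [Prim [Atom c]]] & [Term [Factor [Prim [Atom c]]] & [Term [Factor [Prim [Atom lit]]]]]] % [Expr [Term [Factor [Prim [Atom lit]]]]]]

c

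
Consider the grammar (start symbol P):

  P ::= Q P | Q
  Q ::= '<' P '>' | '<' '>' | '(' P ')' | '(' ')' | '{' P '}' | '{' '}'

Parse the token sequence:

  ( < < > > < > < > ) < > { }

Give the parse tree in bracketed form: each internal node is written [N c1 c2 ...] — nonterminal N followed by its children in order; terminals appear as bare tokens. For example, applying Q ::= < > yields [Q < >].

P
Q P
( P ) P
( Q P ) P
( < P > P ) P
( < Q > P ) P
( < < > > P ) P
( < < > > Q P ) P
( < < > > < > P ) P
( < < > > < > Q ) P
( < < > > < > < > ) P
( < < > > < > < > ) Q P
( < < > > < > < > ) < > P
( < < > > < > < > ) < > Q
( < < > > < > < > ) < > { }

[P [Q ( [P [Q < [P [Q < >]] >] [P [Q < >] [P [Q < >]]]] )] [P [Q < >] [P [Q { }]]]]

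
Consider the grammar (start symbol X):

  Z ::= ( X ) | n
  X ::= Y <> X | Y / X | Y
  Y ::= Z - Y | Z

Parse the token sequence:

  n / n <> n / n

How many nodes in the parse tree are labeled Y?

4

[X [Y [Z n]] / [X [Y [Z n]] <> [X [Y [Z n]] / [X [Y [Z n]]]]]]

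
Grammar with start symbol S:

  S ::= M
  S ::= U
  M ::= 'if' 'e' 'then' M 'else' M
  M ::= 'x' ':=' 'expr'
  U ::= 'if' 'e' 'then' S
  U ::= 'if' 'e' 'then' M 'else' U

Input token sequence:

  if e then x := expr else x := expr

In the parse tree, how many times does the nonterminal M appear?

3

[S [M if e then [M x := expr] else [M x := expr]]]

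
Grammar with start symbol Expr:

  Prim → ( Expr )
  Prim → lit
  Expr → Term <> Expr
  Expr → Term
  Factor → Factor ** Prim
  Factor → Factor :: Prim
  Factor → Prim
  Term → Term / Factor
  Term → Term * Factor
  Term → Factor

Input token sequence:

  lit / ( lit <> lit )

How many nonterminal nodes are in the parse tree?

15

[Expr [Term [Term [Factor [Prim lit]]] / [Factor [Prim ( [Expr [Term [Factor [Prim lit]]] <> [Expr [Term [Factor [Prim lit]]]]] )]]]]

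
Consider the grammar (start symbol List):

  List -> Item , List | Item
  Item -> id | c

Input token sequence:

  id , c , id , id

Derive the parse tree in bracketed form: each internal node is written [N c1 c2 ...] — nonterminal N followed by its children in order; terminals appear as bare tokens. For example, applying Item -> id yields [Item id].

[List [Item id] , [List [Item c] , [List [Item id] , [List [Item id]]]]]

List
Item , List
id , List
id , Item , List
id , c , List
id , c , Item , List
id , c , id , List
id , c , id , Item
id , c , id , id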